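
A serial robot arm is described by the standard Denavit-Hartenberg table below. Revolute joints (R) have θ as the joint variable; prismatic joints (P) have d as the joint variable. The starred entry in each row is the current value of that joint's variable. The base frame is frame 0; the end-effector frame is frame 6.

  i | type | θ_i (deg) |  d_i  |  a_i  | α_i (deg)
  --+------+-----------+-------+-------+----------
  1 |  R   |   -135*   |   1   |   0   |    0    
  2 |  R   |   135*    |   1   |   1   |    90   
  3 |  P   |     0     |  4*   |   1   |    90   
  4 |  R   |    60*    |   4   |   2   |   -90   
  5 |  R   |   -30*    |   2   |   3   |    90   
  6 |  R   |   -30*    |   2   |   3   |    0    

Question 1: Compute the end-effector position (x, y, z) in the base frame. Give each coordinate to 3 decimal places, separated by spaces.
after link 1: o_1 = (0.0000, 0.0000, 1.0000)
after link 2: o_2 = (1.0000, 0.0000, 2.0000)
after link 3: o_3 = (2.0000, -4.0000, 2.0000)
after link 4: o_4 = (3.0000, -5.7321, -2.0000)
after link 5: o_5 = (2.5670, -8.9821, -3.5000)
after link 6: o_6 = (4.4910, -9.3146, -6.5311)

4.491 -9.315 -6.531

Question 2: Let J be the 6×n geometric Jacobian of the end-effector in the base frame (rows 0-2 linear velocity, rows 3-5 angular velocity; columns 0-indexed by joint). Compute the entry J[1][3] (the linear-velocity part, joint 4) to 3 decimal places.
axis z_3 = (0.0000,-0.0000,-1.0000); lever o_n−o_3 = (2.4910,-5.3146,-8.5311)
cross product → J_v[:, 3] = (-5.3146,-2.4910,0.0000)
J_ω[:, 3] = z_3
entry J[1][3] = -2.4910

-2.491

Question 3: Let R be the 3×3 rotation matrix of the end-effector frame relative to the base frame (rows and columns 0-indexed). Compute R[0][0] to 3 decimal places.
0.808

End-effector x-axis (col 0 of R) = (0.8080,-0.3995,-0.4330)
R[0][0] = 0.8080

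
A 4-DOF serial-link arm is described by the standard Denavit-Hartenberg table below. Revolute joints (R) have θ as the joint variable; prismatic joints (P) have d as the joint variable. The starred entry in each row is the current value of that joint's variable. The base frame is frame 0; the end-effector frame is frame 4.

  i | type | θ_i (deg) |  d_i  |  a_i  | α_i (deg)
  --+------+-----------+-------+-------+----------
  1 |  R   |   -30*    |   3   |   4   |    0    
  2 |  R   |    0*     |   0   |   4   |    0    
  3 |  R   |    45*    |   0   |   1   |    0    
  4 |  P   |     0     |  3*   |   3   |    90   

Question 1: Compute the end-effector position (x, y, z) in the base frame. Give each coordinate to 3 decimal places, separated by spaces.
after link 1: o_1 = (3.4641, -2.0000, 3.0000)
after link 2: o_2 = (6.9282, -4.0000, 3.0000)
after link 3: o_3 = (7.8941, -3.7412, 3.0000)
after link 4: o_4 = (10.7919, -2.9647, 6.0000)

10.792 -2.965 6.000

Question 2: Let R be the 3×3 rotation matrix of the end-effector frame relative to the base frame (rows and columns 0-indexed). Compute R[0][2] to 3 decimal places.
0.259

End-effector z-axis (col 2 of R) = (0.2588,-0.9659,0.0000)
R[0][2] = 0.2588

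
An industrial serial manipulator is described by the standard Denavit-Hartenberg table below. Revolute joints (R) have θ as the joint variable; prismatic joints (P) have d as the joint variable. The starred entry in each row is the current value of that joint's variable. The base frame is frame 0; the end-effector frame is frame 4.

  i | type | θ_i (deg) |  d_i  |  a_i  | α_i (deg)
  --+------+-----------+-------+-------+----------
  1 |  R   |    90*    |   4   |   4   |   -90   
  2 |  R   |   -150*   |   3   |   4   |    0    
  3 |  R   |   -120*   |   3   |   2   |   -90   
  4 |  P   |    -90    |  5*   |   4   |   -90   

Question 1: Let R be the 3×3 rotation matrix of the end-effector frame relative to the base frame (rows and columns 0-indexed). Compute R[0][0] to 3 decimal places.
End-effector x-axis (col 0 of R) = (-1.0000,0.0000,-0.0000)
R[0][0] = -1.0000

-1.000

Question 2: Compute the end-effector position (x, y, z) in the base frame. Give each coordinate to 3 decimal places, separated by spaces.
-10.000 -4.464 4.000

after link 1: o_1 = (0.0000, 4.0000, 4.0000)
after link 2: o_2 = (-3.0000, 0.5359, 6.0000)
after link 3: o_3 = (-6.0000, 0.5359, 4.0000)
after link 4: o_4 = (-10.0000, -4.4641, 4.0000)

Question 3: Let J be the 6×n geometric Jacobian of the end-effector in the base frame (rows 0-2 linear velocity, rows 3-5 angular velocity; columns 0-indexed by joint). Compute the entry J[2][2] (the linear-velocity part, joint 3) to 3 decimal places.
5.000

axis z_2 = (-1.0000,0.0000,0.0000); lever o_n−o_2 = (-7.0000,-5.0000,-2.0000)
cross product → J_v[:, 2] = (0.0000,-2.0000,5.0000)
J_ω[:, 2] = z_2
entry J[2][2] = 5.0000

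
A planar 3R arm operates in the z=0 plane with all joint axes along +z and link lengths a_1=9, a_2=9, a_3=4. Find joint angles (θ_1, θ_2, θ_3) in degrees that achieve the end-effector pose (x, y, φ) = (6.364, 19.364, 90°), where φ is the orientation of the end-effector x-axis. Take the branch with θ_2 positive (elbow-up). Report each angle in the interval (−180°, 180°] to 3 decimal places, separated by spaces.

45.000 44.999 0.000

wrist centre = target − a_3·(cos φ, sin φ) = (6.3640, 15.3640)
cos θ_2 = (276.5530−9²−9²)/(2·9·9) = 0.7071; θ_2 = 44.9992° (elbow-up)
β = atan2(15.3640,6.3640) = 67.4999°; ψ = atan2(6.3639,15.3641) = 22.4996°
θ_1 = β − ψ = 45.0004°
θ_3 = φ − θ_1 − θ_2 = 0.0005° (wrapped to (-180°,180°])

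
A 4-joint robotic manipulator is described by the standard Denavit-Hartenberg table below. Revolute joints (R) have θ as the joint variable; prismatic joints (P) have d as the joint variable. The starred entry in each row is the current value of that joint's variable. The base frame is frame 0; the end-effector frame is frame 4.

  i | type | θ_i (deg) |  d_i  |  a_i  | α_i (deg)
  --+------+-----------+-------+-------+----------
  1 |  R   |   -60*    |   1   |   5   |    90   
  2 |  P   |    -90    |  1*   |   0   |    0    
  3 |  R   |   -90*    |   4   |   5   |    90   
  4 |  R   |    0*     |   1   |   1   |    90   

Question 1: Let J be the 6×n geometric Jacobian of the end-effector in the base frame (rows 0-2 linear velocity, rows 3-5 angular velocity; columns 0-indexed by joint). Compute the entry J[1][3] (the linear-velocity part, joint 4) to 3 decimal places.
-0.500

axis z_3 = (-0.0000,0.0000,1.0000); lever o_n−o_3 = (-0.5000,0.8660,1.0000)
cross product → J_v[:, 3] = (-0.8660,-0.5000,-0.0000)
J_ω[:, 3] = z_3
entry J[1][3] = -0.5000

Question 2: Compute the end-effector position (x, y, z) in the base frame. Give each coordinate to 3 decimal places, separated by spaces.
-4.830 -1.634 2.000

after link 1: o_1 = (2.5000, -4.3301, 1.0000)
after link 2: o_2 = (1.6340, -4.8301, 1.0000)
after link 3: o_3 = (-4.3301, -2.5000, 1.0000)
after link 4: o_4 = (-4.8301, -1.6340, 2.0000)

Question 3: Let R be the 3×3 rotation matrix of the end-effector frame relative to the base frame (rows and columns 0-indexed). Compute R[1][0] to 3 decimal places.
0.866

End-effector x-axis (col 0 of R) = (-0.5000,0.8660,-0.0000)
R[1][0] = 0.8660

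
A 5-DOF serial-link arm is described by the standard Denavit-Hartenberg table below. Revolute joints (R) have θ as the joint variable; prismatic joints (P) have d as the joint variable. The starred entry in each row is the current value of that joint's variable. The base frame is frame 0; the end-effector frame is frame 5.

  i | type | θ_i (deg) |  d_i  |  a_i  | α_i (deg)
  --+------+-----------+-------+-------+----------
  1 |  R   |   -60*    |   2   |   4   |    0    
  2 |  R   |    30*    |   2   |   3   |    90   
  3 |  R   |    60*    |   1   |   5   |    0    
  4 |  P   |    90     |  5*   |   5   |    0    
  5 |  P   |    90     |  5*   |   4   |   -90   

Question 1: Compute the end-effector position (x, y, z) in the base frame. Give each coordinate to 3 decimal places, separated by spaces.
after link 1: o_1 = (2.0000, -3.4641, 2.0000)
after link 2: o_2 = (4.5981, -4.9641, 4.0000)
after link 3: o_3 = (6.2631, -7.0801, 8.3301)
after link 4: o_4 = (0.0131, -9.2452, 10.8301)
after link 5: o_5 = (-4.2189, -12.5753, 7.3660)

-4.219 -12.575 7.366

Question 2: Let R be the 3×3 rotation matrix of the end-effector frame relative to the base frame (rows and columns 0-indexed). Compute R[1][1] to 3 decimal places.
End-effector y-axis (col 1 of R) = (0.5000,0.8660,-0.0000)
R[1][1] = 0.8660

0.866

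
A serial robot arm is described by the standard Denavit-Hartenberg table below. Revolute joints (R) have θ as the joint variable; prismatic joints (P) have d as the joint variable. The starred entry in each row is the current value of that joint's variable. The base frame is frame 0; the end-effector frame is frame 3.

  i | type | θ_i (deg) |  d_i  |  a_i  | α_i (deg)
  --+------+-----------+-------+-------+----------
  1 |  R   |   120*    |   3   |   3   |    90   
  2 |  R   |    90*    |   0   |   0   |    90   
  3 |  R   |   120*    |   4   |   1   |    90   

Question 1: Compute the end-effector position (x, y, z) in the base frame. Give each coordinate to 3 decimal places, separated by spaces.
after link 1: o_1 = (-1.5000, 2.5981, 3.0000)
after link 2: o_2 = (-1.5000, 2.5981, 3.0000)
after link 3: o_3 = (-2.7500, 6.4952, 2.5000)

-2.750 6.495 2.500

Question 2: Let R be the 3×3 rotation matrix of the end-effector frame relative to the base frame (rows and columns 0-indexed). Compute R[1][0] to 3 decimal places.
End-effector x-axis (col 0 of R) = (0.7500,0.4330,-0.5000)
R[1][0] = 0.4330

0.433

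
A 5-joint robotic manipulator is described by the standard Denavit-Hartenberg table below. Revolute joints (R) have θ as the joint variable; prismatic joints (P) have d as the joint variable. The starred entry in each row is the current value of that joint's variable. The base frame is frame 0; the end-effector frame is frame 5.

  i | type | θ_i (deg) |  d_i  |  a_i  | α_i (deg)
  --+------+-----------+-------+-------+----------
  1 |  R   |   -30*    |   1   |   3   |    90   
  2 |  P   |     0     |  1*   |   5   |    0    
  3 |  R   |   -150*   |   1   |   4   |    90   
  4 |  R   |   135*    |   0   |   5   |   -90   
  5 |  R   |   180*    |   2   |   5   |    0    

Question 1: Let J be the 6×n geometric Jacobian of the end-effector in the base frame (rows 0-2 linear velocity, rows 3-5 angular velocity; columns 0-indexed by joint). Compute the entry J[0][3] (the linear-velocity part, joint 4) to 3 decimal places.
-0.354

axis z_3 = (-0.4330,0.2500,0.8660); lever o_n−o_3 = (1.7678,0.6124,0.7071)
cross product → J_v[:, 3] = (-0.3536,1.8371,-0.7071)
J_ω[:, 3] = z_3
entry J[0][3] = -0.3536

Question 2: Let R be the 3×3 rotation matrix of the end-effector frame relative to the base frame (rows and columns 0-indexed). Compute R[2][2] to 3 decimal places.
0.354

End-effector z-axis (col 2 of R) = (0.8839,0.3062,0.3536)
R[2][2] = 0.3536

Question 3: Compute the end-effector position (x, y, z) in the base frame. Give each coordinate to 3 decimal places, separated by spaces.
4.696 -3.388 -0.293

after link 1: o_1 = (2.5981, -1.5000, 1.0000)
after link 2: o_2 = (6.4282, -4.8660, 1.0000)
after link 3: o_3 = (2.9282, -4.0000, -1.0000)
after link 4: o_4 = (3.8121, -8.5928, 0.7678)
after link 5: o_5 = (4.6960, -3.3876, -0.2929)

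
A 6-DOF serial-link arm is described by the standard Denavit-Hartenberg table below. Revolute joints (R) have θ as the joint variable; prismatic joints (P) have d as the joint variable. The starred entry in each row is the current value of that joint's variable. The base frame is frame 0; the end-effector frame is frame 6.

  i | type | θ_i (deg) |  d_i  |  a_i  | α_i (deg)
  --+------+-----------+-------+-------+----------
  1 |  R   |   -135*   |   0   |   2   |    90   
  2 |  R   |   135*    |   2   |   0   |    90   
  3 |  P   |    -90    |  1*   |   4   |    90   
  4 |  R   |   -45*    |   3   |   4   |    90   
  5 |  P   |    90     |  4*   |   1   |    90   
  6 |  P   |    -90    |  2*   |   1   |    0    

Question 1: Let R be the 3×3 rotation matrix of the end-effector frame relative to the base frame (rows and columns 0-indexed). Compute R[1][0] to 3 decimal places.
-0.854

End-effector x-axis (col 0 of R) = (0.1464,-0.8536,0.5000)
R[1][0] = -0.8536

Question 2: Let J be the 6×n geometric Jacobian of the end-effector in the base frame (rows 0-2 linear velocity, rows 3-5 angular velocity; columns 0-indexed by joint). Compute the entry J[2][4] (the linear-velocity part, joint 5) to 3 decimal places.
prismatic axis z_4 = (-0.1464,0.8536,-0.5000)
J_v[:, 4] = z_4; J_ω[:, 4] = (0,0,0)
entry J[2][4] = -0.5000

-0.500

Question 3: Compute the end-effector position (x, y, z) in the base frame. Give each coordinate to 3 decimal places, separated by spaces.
2.182 -3.646 -6.621

after link 1: o_1 = (-1.4142, -1.4142, 0.0000)
after link 2: o_2 = (-2.8284, -0.0000, 0.0000)
after link 3: o_3 = (-0.5000, -3.3284, 0.7071)
after link 4: o_4 = (1.4142, -5.4142, -3.4142)
after link 5: o_5 = (0.3284, -2.5000, -6.1213)
after link 6: o_6 = (2.1820, -3.6464, -6.6213)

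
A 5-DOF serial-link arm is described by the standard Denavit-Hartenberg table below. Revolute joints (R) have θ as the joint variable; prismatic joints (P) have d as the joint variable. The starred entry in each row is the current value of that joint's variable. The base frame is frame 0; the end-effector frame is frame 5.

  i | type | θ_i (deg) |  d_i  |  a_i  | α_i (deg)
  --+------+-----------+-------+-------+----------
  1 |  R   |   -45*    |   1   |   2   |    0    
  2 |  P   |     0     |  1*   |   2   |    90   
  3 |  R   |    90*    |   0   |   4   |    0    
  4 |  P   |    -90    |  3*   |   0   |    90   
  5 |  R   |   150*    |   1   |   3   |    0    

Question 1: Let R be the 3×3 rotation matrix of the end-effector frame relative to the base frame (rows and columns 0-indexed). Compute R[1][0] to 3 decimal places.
End-effector x-axis (col 0 of R) = (-0.9659,0.2588,0.0000)
R[1][0] = 0.2588

0.259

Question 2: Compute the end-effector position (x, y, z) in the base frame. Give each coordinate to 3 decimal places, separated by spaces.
after link 1: o_1 = (1.4142, -1.4142, 1.0000)
after link 2: o_2 = (2.8284, -2.8284, 2.0000)
after link 3: o_3 = (2.8284, -2.8284, 6.0000)
after link 4: o_4 = (0.7071, -4.9497, 6.0000)
after link 5: o_5 = (-2.1907, -4.1733, 5.0000)

-2.191 -4.173 5.000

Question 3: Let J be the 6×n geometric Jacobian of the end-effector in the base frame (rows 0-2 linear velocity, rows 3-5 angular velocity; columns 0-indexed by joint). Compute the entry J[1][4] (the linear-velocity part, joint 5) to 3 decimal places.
axis z_4 = (-0.0000,-0.0000,-1.0000); lever o_n−o_4 = (-2.8978,0.7765,-1.0000)
cross product → J_v[:, 4] = (0.7765,2.8978,-0.0000)
J_ω[:, 4] = z_4
entry J[1][4] = 2.8978

2.898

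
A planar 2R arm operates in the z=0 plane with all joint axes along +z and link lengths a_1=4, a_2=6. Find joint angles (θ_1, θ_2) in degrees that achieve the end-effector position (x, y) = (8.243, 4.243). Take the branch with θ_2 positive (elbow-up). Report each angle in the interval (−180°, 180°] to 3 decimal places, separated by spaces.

cos θ_2 = (85.9501−4²−6²)/(2·4·6) = 0.7073; θ_2 = 44.9849° (elbow-up)
β = atan2(4.2430,8.2430) = 27.2367°; ψ = atan2(4.2415,8.2438) = 27.2264°
θ_1 = β − ψ = 0.0103°

0.010 44.985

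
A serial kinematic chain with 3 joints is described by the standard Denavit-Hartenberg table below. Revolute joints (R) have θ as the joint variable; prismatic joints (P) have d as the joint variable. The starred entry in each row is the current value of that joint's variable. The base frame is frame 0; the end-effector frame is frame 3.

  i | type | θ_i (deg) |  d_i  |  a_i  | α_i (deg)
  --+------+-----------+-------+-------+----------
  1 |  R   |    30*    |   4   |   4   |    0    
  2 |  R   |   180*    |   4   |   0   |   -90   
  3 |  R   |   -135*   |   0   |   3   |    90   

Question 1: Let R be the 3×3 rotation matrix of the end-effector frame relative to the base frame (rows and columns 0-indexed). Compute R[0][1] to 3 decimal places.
0.500

End-effector y-axis (col 1 of R) = (0.5000,-0.8660,0.0000)
R[0][1] = 0.5000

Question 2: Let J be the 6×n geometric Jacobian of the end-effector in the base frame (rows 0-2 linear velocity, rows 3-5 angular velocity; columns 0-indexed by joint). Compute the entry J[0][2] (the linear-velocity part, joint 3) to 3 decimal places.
-1.837

axis z_2 = (0.5000,-0.8660,0.0000); lever o_n−o_2 = (1.8371,1.0607,2.1213)
cross product → J_v[:, 2] = (-1.8371,-1.0607,2.1213)
J_ω[:, 2] = z_2
entry J[0][2] = -1.8371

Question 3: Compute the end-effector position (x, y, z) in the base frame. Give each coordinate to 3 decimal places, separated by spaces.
after link 1: o_1 = (3.4641, 2.0000, 4.0000)
after link 2: o_2 = (3.4641, 2.0000, 8.0000)
after link 3: o_3 = (5.3012, 3.0607, 10.1213)

5.301 3.061 10.121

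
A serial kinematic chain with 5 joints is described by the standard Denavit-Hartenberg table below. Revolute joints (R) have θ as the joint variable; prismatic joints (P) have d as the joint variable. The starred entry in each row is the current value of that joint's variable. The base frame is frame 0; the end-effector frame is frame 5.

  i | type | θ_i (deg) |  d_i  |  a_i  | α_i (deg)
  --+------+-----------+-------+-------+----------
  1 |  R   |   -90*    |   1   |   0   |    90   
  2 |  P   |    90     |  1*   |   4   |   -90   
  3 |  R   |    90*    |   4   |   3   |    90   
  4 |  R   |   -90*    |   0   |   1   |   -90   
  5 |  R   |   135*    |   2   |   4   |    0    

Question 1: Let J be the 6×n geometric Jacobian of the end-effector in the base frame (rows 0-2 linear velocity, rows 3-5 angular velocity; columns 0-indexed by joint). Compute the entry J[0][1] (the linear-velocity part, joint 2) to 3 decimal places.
prismatic axis z_1 = (-1.0000,-0.0000,0.0000)
J_v[:, 1] = z_1; J_ω[:, 1] = (0,0,0)
entry J[0][1] = -1.0000

-1.000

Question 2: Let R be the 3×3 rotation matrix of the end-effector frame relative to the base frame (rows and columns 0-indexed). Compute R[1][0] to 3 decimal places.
0.707

End-effector x-axis (col 0 of R) = (-0.0000,0.7071,-0.7071)
R[1][0] = 0.7071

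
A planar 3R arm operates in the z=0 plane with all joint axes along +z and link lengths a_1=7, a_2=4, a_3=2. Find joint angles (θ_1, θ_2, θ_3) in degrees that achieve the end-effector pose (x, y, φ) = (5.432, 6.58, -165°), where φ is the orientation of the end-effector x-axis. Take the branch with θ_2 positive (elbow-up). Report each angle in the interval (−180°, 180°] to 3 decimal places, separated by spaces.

wrist centre = target − a_3·(cos φ, sin φ) = (7.3639, 7.0976)
cos θ_2 = (104.6028−7²−4²)/(2·7·4) = 0.7072; θ_2 = 44.9931° (elbow-up)
β = atan2(7.0976,7.3639) = 43.9454°; ψ = atan2(2.8281,9.8288) = 16.0524°
θ_1 = β − ψ = 27.8930°
θ_3 = φ − θ_1 − θ_2 = 122.1139° (wrapped to (-180°,180°])

27.893 44.993 122.114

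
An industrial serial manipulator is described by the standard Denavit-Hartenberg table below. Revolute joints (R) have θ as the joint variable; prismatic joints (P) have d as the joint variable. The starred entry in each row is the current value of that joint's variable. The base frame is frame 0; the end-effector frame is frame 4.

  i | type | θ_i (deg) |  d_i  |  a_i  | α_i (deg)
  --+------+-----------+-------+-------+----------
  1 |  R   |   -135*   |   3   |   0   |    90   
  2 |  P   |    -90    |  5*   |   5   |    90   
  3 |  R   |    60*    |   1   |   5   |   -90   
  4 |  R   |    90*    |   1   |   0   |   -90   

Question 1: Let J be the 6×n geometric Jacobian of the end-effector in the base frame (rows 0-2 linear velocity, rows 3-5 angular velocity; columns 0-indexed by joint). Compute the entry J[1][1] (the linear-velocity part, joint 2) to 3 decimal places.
0.707

prismatic axis z_1 = (-0.7071,0.7071,0.0000)
J_v[:, 1] = z_1; J_ω[:, 1] = (0,0,0)
entry J[1][1] = 0.7071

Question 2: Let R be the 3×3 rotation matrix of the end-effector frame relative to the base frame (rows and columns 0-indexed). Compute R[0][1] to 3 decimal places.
End-effector y-axis (col 1 of R) = (0.3536,-0.3536,-0.8660)
R[0][1] = 0.3536

0.354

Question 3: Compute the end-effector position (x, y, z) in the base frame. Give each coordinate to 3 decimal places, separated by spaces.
-6.244 7.658 -3.634

after link 1: o_1 = (0.0000, 0.0000, 3.0000)
after link 2: o_2 = (-3.5355, 3.5355, -2.0000)
after link 3: o_3 = (-5.8903, 7.3045, -4.5000)
after link 4: o_4 = (-6.2438, 7.6581, -3.6340)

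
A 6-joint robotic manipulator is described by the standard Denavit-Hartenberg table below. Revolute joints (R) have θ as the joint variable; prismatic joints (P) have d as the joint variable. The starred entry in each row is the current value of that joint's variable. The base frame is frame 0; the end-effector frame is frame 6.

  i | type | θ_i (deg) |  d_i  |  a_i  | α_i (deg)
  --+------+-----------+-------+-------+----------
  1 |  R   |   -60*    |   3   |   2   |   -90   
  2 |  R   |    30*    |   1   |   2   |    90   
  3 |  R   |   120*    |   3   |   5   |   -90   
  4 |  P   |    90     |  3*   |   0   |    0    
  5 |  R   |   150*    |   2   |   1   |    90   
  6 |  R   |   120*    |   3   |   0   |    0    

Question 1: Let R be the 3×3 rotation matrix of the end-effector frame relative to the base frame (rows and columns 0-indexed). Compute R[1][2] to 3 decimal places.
End-effector z-axis (col 2 of R) = (-0.5870,-0.4833,-0.6495)
R[1][2] = -0.4833

-0.483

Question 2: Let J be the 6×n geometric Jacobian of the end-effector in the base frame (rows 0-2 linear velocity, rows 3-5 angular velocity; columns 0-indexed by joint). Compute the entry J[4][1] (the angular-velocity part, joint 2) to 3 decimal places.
0.500

axis z_1 = (0.8660,0.5000,0.0000); lever o_n−o_1 = (-0.7018,1.5099,3.6896)
cross product → J_v[:, 1] = (1.8448,-3.1953,1.6585)
J_ω[:, 1] = z_1
entry J[4][1] = 0.5000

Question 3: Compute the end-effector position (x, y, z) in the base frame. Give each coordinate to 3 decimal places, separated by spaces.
after link 1: o_1 = (1.0000, -1.7321, 3.0000)
after link 2: o_2 = (2.7321, -2.7321, 2.0000)
after link 3: o_3 = (6.1495, 0.0090, 5.8481)
after link 4: o_4 = (3.7255, 1.2075, 7.1471)
after link 5: o_5 = (2.0592, 1.2276, 8.6381)
after link 6: o_6 = (0.2982, -0.2222, 6.6896)

0.298 -0.222 6.690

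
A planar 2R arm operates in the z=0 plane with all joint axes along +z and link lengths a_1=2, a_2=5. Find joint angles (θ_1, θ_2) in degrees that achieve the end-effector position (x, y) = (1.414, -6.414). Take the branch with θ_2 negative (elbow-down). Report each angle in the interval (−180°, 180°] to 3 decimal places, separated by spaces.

cos θ_2 = (43.1388−2²−5²)/(2·2·5) = 0.7069; θ_2 = -45.0135° (elbow-down)
β = atan2(-6.4140,1.4140) = -77.5677°; ψ = atan2(-3.5364,5.5347) = -32.5764°
θ_1 = β − ψ = -44.9913°

-44.991 -45.014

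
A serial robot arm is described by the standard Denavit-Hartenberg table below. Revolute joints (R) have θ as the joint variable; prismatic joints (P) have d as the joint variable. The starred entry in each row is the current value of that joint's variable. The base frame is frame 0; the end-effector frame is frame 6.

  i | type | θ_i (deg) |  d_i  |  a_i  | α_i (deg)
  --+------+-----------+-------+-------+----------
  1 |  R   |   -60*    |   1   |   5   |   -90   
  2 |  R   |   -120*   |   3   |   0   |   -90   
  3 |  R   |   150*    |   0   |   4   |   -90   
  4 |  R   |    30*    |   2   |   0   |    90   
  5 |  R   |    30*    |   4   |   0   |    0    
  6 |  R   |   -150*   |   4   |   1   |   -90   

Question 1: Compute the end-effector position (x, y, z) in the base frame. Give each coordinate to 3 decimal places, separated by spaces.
7.560 -12.698 -1.577

after link 1: o_1 = (2.5000, -4.3301, 1.0000)
after link 2: o_2 = (5.0981, -2.8301, 1.0000)
after link 3: o_3 = (4.2321, -5.3301, -2.0000)
after link 4: o_4 = (5.9821, -4.8971, -2.8660)
after link 5: o_5 = (7.0490, -8.7452, -2.6340)
after link 6: o_6 = (7.5603, -12.6976, -1.5772)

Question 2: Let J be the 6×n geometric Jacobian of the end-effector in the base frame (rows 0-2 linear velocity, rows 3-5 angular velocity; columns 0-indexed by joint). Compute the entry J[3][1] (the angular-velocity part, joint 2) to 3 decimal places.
0.866

axis z_1 = (0.8660,0.5000,0.0000); lever o_n−o_1 = (5.0603,-8.3675,-2.5772)
cross product → J_v[:, 1] = (-1.2886,2.2319,-9.7766)
J_ω[:, 1] = z_1
entry J[3][1] = 0.8660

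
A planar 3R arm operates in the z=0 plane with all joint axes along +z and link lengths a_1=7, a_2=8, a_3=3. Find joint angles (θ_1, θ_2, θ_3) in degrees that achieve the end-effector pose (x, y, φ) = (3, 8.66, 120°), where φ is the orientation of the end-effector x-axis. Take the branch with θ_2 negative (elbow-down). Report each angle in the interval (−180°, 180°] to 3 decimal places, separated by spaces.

120.000 -120.002 120.002

wrist centre = target − a_3·(cos φ, sin φ) = (4.5000, 6.0619)
cos θ_2 = (56.9969−7²−8²)/(2·7·8) = -0.5000; θ_2 = -120.0018° (elbow-down)
β = atan2(6.0619,4.5000) = 53.4121°; ψ = atan2(-6.9281,2.9998) = -66.5879°
θ_1 = β − ψ = 120.0000°
θ_3 = φ − θ_1 − θ_2 = 120.0018° (wrapped to (-180°,180°])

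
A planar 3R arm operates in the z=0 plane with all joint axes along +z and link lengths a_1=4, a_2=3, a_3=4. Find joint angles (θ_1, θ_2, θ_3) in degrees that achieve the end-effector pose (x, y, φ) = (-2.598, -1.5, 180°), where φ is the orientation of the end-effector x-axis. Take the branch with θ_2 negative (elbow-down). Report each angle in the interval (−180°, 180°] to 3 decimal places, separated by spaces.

0.002 -149.999 -30.003

wrist centre = target − a_3·(cos φ, sin φ) = (1.4020, -1.5000)
cos θ_2 = (4.2156−4²−3²)/(2·4·3) = -0.8660; θ_2 = -149.9990° (elbow-down)
β = atan2(-1.5000,1.4020) = -46.9341°; ψ = atan2(-1.5000,1.4020) = -46.9360°
θ_1 = β − ψ = 0.0019°
θ_3 = φ − θ_1 − θ_2 = -30.0029° (wrapped to (-180°,180°])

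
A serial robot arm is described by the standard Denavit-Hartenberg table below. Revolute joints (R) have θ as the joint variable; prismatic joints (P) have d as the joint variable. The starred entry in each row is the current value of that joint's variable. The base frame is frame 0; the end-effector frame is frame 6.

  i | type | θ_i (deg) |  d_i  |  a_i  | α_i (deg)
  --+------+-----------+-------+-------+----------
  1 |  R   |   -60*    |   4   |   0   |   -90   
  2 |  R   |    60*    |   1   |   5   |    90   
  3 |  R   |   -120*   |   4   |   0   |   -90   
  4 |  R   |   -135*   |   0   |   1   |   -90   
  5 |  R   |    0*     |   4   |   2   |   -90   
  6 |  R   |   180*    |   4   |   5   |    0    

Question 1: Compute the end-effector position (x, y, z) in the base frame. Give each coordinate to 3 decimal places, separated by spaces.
after link 1: o_1 = (0.0000, 0.0000, 4.0000)
after link 2: o_2 = (2.1160, -1.6651, -0.3301)
after link 3: o_3 = (3.8481, -4.6651, 1.6699)
after link 4: o_4 = (4.7730, -5.0423, 1.7172)
after link 5: o_5 = (5.3727, -8.5305, 4.4509)
after link 6: o_6 = (1.6142, -4.1443, 7.2141)

1.614 -4.144 7.214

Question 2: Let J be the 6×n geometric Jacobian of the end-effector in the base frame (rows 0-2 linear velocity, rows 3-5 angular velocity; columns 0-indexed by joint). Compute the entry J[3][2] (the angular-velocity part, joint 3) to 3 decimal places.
axis z_2 = (0.4330,-0.7500,0.5000); lever o_n−o_2 = (-0.5019,-2.4792,7.5442)
cross product → J_v[:, 2] = (-4.4186,-3.5177,-1.4499)
J_ω[:, 2] = z_2
entry J[3][2] = 0.4330

0.433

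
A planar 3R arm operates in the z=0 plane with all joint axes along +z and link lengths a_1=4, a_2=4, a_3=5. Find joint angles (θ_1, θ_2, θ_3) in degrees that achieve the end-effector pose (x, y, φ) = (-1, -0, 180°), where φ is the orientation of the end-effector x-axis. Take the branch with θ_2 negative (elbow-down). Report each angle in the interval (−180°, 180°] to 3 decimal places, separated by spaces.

wrist centre = target − a_3·(cos φ, sin φ) = (4.0000, -0.0000)
cos θ_2 = (16.0000−4²−4²)/(2·4·4) = -0.5000; θ_2 = -120.0000° (elbow-down)
β = atan2(-0.0000,4.0000) = -0.0000°; ψ = atan2(-3.4641,2.0000) = -60.0000°
θ_1 = β − ψ = 60.0000°
θ_3 = φ − θ_1 − θ_2 = -120.0000° (wrapped to (-180°,180°])

60.000 -120.000 -120.000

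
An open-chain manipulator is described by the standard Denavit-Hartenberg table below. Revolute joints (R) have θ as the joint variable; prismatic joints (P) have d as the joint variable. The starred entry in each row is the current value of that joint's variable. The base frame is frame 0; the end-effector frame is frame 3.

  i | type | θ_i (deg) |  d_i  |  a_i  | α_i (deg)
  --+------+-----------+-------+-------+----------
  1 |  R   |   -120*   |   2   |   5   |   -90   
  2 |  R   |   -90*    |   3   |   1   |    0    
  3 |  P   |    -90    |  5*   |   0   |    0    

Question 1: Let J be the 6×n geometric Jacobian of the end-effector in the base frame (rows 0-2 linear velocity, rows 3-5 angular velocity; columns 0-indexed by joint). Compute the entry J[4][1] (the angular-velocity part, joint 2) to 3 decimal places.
-0.500

axis z_1 = (0.8660,-0.5000,0.0000); lever o_n−o_1 = (6.9282,-4.0000,1.0000)
cross product → J_v[:, 1] = (-0.5000,-0.8660,0.0000)
J_ω[:, 1] = z_1
entry J[4][1] = -0.5000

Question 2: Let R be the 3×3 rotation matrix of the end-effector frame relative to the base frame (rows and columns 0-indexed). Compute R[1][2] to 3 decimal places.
-0.500

End-effector z-axis (col 2 of R) = (0.8660,-0.5000,0.0000)
R[1][2] = -0.5000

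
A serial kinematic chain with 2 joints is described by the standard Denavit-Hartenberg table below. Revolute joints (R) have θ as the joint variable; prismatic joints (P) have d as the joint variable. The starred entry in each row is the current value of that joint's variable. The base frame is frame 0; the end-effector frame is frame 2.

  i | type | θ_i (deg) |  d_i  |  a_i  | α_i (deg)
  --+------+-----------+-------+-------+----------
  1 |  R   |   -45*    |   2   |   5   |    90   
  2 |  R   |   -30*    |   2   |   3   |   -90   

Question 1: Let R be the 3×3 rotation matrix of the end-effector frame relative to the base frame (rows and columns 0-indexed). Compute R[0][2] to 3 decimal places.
0.354

End-effector z-axis (col 2 of R) = (0.3536,-0.3536,0.8660)
R[0][2] = 0.3536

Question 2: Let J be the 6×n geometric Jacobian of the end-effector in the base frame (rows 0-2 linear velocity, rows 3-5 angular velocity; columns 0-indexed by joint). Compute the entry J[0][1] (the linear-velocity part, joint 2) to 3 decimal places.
axis z_1 = (-0.7071,-0.7071,0.0000); lever o_n−o_1 = (0.4229,-3.2513,-1.5000)
cross product → J_v[:, 1] = (1.0607,-1.0607,2.5981)
J_ω[:, 1] = z_1
entry J[0][1] = 1.0607

1.061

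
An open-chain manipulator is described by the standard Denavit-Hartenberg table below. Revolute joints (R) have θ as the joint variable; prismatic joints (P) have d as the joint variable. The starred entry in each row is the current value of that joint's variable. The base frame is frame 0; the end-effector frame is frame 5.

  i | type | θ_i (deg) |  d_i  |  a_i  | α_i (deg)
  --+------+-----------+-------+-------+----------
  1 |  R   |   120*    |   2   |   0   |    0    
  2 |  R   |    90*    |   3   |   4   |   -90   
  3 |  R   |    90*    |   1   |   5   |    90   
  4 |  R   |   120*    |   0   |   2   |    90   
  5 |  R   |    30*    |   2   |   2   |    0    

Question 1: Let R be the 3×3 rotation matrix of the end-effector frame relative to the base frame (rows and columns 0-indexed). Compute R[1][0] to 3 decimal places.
End-effector x-axis (col 0 of R) = (-0.0580,-0.8995,0.4330)
R[1][0] = -0.8995

-0.900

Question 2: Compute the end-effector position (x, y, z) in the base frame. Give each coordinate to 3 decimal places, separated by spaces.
-1.714 -7.031 0.134

after link 1: o_1 = (0.0000, 0.0000, 2.0000)
after link 2: o_2 = (-3.4641, -2.0000, 5.0000)
after link 3: o_3 = (-2.9641, -2.8660, 0.0000)
after link 4: o_4 = (-2.0981, -4.3660, 1.0000)
after link 5: o_5 = (-1.7141, -7.0311, 0.1340)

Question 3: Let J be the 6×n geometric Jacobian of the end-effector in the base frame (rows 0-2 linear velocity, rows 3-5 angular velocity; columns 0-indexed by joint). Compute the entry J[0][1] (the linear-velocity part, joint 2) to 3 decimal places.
7.031

axis z_1 = (0.0000,0.0000,1.0000); lever o_n−o_1 = (-1.7141,-7.0311,-1.8660)
cross product → J_v[:, 1] = (7.0311,-1.7141,0.0000)
J_ω[:, 1] = z_1
entry J[0][1] = 7.0311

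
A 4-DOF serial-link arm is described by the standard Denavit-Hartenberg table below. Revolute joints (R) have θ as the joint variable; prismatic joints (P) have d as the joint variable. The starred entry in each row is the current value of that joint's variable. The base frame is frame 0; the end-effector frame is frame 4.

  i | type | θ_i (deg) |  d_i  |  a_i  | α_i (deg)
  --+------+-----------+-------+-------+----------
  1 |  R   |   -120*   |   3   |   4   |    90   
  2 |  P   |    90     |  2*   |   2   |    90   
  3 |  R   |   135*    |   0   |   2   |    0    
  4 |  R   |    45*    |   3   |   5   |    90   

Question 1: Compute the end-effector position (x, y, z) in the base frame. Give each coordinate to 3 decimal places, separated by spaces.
-6.457 -4.355 -1.414

after link 1: o_1 = (-2.0000, -3.4641, 3.0000)
after link 2: o_2 = (-3.7321, -2.4641, 5.0000)
after link 3: o_3 = (-4.9568, -1.7570, 3.5858)
after link 4: o_4 = (-6.4568, -4.3551, -1.4142)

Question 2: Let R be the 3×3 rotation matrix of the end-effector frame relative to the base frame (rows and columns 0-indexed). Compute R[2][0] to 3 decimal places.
-1.000

End-effector x-axis (col 0 of R) = (-0.0000,0.0000,-1.0000)
R[2][0] = -1.0000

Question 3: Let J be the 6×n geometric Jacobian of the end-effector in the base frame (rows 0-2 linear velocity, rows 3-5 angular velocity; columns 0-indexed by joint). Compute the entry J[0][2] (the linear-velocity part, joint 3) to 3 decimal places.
5.555

axis z_2 = (-0.5000,-0.8660,-0.0000); lever o_n−o_2 = (-2.7247,-1.8910,-6.4142)
cross product → J_v[:, 2] = (5.5549,-3.2071,-1.4142)
J_ω[:, 2] = z_2
entry J[0][2] = 5.5549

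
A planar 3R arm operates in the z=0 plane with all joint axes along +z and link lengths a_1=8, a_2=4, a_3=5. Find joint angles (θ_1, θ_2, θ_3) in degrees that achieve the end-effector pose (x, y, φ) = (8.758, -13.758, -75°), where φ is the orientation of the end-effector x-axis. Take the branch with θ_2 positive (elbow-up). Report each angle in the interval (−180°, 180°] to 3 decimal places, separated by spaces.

-60.001 30.000 -44.999

wrist centre = target − a_3·(cos φ, sin φ) = (7.4639, -8.9284)
cos θ_2 = (135.4257−8²−4²)/(2·8·4) = 0.8660; θ_2 = 29.9999° (elbow-up)
β = atan2(-8.9284,7.4639) = -50.1052°; ψ = atan2(2.0000,11.4641) = 9.8961°
θ_1 = β − ψ = -60.0012°
θ_3 = φ − θ_1 − θ_2 = -44.9987° (wrapped to (-180°,180°])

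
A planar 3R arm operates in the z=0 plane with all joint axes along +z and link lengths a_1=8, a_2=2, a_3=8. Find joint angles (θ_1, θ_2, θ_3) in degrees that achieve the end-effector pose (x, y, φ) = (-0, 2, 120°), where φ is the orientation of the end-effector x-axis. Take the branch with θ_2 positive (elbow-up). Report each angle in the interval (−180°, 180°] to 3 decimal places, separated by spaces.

-60.000 150.000 30.000

wrist centre = target − a_3·(cos φ, sin φ) = (4.0000, -4.9282)
cos θ_2 = (40.2872−8²−2²)/(2·8·2) = -0.8660; θ_2 = 150.0000° (elbow-up)
β = atan2(-4.9282,4.0000) = -50.9353°; ψ = atan2(1.0000,6.2679) = 9.0647°
θ_1 = β − ψ = -60.0000°
θ_3 = φ − θ_1 − θ_2 = 30.0000° (wrapped to (-180°,180°])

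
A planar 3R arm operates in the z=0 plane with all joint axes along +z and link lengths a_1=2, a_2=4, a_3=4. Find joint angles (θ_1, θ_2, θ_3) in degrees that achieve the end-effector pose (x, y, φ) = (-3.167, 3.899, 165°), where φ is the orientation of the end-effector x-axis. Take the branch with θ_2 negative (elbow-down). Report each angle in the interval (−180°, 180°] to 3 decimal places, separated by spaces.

-177.349 -135.000 117.349

wrist centre = target − a_3·(cos φ, sin φ) = (0.6967, 2.8637)
cos θ_2 = (8.6863−2²−4²)/(2·2·4) = -0.7071; θ_2 = -134.9999° (elbow-down)
β = atan2(2.8637,0.6967) = 76.3264°; ψ = atan2(-2.8284,-0.8284) = -106.3248°
θ_1 = β − ψ = 182.6512°
θ_3 = φ − θ_1 − θ_2 = 117.3487° (wrapped to (-180°,180°])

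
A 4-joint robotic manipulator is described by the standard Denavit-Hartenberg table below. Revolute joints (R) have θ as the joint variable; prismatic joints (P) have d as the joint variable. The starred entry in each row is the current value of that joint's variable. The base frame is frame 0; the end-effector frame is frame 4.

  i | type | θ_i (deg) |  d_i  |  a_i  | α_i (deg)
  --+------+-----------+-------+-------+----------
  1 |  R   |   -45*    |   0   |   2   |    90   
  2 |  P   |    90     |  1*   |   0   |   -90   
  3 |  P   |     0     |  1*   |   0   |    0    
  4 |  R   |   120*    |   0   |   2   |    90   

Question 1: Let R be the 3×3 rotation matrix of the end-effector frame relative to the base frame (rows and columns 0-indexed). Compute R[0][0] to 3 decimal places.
End-effector x-axis (col 0 of R) = (0.6124,0.6124,-0.5000)
R[0][0] = 0.6124

0.612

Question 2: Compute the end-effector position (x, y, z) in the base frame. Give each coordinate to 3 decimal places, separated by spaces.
after link 1: o_1 = (1.4142, -1.4142, 0.0000)
after link 2: o_2 = (0.7071, -2.1213, 0.0000)
after link 3: o_3 = (0.0000, -1.4142, 0.0000)
after link 4: o_4 = (1.2247, -0.1895, -1.0000)

1.225 -0.189 -1.000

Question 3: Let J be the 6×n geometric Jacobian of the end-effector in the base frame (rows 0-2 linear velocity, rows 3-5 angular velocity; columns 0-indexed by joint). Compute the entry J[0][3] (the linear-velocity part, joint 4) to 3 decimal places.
axis z_3 = (-0.7071,0.7071,0.0000); lever o_n−o_3 = (1.2247,1.2247,-1.0000)
cross product → J_v[:, 3] = (-0.7071,-0.7071,-1.7321)
J_ω[:, 3] = z_3
entry J[0][3] = -0.7071

-0.707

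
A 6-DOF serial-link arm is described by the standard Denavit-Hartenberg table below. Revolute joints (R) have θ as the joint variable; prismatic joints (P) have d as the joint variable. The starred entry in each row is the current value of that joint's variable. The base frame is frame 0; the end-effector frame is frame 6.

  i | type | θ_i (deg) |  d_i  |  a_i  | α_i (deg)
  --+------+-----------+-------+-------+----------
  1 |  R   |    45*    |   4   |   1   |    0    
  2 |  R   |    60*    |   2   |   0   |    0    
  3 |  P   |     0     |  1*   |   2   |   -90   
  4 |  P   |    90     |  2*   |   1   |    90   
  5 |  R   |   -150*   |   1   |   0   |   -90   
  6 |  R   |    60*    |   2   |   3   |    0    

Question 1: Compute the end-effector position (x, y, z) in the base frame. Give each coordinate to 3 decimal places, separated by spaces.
1.069 1.220 6.299

after link 1: o_1 = (0.7071, 0.7071, 4.0000)
after link 2: o_2 = (0.7071, 0.7071, 6.0000)
after link 3: o_3 = (0.1895, 2.6390, 7.0000)
after link 4: o_4 = (-1.7424, 2.1213, 6.0000)
after link 5: o_5 = (-2.0012, 3.0872, 6.0000)
after link 6: o_6 = (1.0687, 1.2201, 6.2990)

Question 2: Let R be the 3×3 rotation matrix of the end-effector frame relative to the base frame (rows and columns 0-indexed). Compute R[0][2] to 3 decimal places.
End-effector z-axis (col 2 of R) = (0.8365,0.2241,-0.5000)
R[0][2] = 0.8365

0.837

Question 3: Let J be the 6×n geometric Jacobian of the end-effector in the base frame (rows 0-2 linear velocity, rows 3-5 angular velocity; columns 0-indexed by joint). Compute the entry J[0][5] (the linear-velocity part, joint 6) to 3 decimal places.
axis z_5 = (0.8365,0.2241,-0.5000); lever o_n−o_5 = (3.0699,-1.8671,0.2990)
cross product → J_v[:, 5] = (-0.8665,-1.7851,-2.2500)
J_ω[:, 5] = z_5
entry J[0][5] = -0.8665

-0.867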